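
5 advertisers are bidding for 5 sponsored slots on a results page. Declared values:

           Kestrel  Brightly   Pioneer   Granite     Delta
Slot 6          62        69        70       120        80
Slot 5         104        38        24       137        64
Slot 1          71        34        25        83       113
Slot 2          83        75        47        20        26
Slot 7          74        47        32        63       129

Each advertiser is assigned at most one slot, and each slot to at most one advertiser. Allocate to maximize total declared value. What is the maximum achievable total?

Maximum total: $482

Optimal: Kestrel→Slot 1 ($71), Brightly→Slot 2 ($75), Pioneer→Slot 6 ($70), Granite→Slot 5 ($137), Delta→Slot 7 ($129) — total 71+75+70+137+129 = $482.
Max-entry greedy (repeatedly take the single best remaining cell) gives $453, worse by 29.
Next-best assignment: Kestrel→Slot 7, Brightly→Slot 2, Pioneer→Slot 6, Granite→Slot 5, Delta→Slot 1 = $469.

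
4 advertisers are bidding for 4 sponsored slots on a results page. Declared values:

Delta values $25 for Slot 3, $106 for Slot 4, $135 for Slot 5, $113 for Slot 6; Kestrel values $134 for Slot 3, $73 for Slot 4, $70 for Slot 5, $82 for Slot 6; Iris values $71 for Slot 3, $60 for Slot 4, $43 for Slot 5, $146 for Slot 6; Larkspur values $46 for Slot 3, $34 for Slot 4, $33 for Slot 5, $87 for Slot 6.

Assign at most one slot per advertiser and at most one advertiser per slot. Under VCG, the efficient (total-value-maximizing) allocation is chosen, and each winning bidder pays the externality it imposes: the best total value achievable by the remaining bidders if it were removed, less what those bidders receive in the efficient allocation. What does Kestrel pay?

Kestrel pays $12.

Efficient allocation: Delta→Slot 5 ($135), Kestrel→Slot 3 ($134), Iris→Slot 6 ($146), Larkspur→Slot 4 ($34); total welfare W = $449.
Kestrel receives Slot 3 at value $134, so the others get W − 134 = $315.
Without Kestrel: best allocation of the remaining 3 bidders over all 4 slots is Delta→Slot 5 ($135), Iris→Slot 6 ($146), Larkspur→Slot 3 ($46), total $327.
VCG payment = (others' best without Kestrel) − (others' welfare with Kestrel) = 327 − 315 = $12.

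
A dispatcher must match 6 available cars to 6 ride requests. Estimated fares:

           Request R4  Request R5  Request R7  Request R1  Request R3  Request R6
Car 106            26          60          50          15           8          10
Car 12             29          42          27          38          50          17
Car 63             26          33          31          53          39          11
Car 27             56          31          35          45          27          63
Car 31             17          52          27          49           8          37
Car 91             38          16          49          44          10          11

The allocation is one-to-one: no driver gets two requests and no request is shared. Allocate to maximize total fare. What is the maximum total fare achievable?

This is a one-to-one assignment (maximum-weight bipartite matching).
Optimal: Car 106→Request R7 ($50), Car 12→Request R3 ($50), Car 63→Request R1 ($53), Car 27→Request R6 ($63), Car 31→Request R5 ($52), Car 91→Request R4 ($38) — total 50+50+53+63+52+38 = $306.
Column-greedy (each request in turn goes to its best remaining driver) gives $305, worse by 1.
Swapping Car 91↔Car 31 (Car 91→Request R5 $16, Car 31→Request R4 $17) loses 57.
Checked against all permutations: $306 is optimal.

Maximum total: $306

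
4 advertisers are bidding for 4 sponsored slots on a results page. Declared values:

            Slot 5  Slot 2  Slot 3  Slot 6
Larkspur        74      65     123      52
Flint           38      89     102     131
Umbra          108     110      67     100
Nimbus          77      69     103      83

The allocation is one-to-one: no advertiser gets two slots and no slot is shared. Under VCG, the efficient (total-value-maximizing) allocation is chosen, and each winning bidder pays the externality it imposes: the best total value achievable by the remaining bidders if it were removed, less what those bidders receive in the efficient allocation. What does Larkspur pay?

Efficient allocation: Larkspur→Slot 3 ($123), Flint→Slot 6 ($131), Umbra→Slot 2 ($110), Nimbus→Slot 5 ($77); total welfare W = $441.
Larkspur receives Slot 3 at value $123, so the others get W − 123 = $318.
Without Larkspur: best allocation of the remaining 3 bidders over all 4 slots is Flint→Slot 6 ($131), Umbra→Slot 2 ($110), Nimbus→Slot 3 ($103), total $344.
VCG payment = (others' best without Larkspur) − (others' welfare with Larkspur) = 344 − 318 = $26.

Larkspur pays $26.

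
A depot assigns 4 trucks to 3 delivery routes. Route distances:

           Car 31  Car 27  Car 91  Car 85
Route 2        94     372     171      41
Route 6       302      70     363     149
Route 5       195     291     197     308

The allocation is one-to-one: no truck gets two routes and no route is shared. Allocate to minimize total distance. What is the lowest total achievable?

Min total: 306 km

Optimal: Car 85→Route 2 (41 km), Car 27→Route 6 (70 km), Car 31→Route 5 (195 km) — total 41+70+195 = 306 km.
Swapping Car 27↔Car 31 (Car 27→Route 5 291 km, Car 31→Route 6 302 km) adds 328.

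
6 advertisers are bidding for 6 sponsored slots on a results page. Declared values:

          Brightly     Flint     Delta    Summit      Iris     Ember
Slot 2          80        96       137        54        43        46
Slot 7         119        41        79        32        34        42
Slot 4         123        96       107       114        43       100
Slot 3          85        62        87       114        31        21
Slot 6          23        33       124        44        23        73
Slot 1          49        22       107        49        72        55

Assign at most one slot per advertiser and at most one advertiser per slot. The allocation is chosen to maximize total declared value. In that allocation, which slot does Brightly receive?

Brightly receives Slot 7.

Treat this as an assignment problem: match each advertiser to one slot.
Optimal: Brightly→Slot 7 ($119), Flint→Slot 2 ($96), Delta→Slot 6 ($124), Summit→Slot 3 ($114), Iris→Slot 1 ($72), Ember→Slot 4 ($100) — total 119+96+124+114+72+100 = $625.
Max-entry greedy (repeatedly take the single best remaining cell) gives $560, worse by 65.
Every other assignment is strictly worse.
Brightly's own top slot is Slot 4 ($123), but forcing Brightly→Slot 4 and reassigning the rest optimally gives only $571 — worse by 54.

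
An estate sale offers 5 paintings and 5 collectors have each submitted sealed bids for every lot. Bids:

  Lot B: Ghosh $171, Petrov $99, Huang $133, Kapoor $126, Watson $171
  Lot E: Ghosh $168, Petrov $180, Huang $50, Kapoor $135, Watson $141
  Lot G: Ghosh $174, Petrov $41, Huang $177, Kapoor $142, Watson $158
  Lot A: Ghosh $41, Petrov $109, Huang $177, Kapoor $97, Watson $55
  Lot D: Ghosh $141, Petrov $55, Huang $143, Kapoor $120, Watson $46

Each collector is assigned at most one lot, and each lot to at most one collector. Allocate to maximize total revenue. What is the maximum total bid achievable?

Optimal: Ghosh→Lot G ($174), Petrov→Lot E ($180), Huang→Lot A ($177), Kapoor→Lot D ($120), Watson→Lot B ($171) — total 174+180+177+120+171 = $822.
Column-greedy (each lot in turn goes to its best remaining collector) gives $671, worse by 151.
Every other assignment is strictly worse.

Max total: $822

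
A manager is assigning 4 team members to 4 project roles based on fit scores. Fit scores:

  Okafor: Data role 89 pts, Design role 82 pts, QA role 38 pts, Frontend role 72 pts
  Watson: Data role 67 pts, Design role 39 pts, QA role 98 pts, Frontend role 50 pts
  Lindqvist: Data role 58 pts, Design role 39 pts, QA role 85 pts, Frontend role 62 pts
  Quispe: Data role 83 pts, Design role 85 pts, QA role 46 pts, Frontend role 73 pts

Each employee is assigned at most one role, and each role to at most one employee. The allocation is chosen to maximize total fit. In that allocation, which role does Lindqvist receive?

Lindqvist receives Frontend role.

Optimal: Okafor→Data role (89 pts), Watson→QA role (98 pts), Lindqvist→Frontend role (62 pts), Quispe→Design role (85 pts) — total 89+98+62+85 = 334 pts.
Checked against all permutations: 334 pts is optimal.
Lindqvist's own top role is QA role (85 pts), but forcing Lindqvist→QA role and reassigning the rest optimally gives only 309 pts — worse by 25.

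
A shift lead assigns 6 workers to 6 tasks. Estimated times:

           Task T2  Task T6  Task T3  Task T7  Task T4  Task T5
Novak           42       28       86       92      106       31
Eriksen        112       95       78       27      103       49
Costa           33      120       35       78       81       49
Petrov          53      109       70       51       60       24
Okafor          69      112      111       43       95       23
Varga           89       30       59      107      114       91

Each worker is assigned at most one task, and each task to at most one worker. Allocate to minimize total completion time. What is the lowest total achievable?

This is a one-to-one assignment (minimum-cost bipartite matching).
Optimal: Novak→Task T2 (42 min), Eriksen→Task T7 (27 min), Costa→Task T3 (35 min), Petrov→Task T4 (60 min), Okafor→Task T5 (23 min), Varga→Task T6 (30 min) — total 42+27+35+60+23+30 = 217 min.
Row-greedy (each worker in turn takes its cheapest remaining task) gives 266 min, worse by 49.

Minimum total: 217 min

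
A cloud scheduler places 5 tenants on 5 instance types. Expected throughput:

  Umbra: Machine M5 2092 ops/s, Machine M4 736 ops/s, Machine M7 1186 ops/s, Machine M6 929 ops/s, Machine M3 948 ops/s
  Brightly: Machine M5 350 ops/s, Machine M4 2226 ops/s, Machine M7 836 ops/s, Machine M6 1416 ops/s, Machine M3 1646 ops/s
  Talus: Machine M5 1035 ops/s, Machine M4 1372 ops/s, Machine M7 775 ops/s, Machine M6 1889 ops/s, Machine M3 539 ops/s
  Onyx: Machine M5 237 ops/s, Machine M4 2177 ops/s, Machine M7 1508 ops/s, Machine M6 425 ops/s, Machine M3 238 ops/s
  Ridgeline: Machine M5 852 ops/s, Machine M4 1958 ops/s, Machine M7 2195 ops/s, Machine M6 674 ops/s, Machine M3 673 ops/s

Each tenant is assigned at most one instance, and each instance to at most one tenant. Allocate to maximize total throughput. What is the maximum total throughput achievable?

Max total: 9999 ops/s

Optimal: Umbra→Machine M5 (2092 ops/s), Brightly→Machine M3 (1646 ops/s), Talus→Machine M6 (1889 ops/s), Onyx→Machine M4 (2177 ops/s), Ridgeline→Machine M7 (2195 ops/s) — total 2092+1646+1889+2177+2195 = 9999 ops/s.
Max-entry greedy (repeatedly take the single best remaining cell) gives 8640 ops/s, worse by 1359.
Next-best assignment: Umbra→Machine M5, Brightly→Machine M3, Talus→Machine M6, Onyx→Machine M7, Ridgeline→Machine M4 = 9093 ops/s.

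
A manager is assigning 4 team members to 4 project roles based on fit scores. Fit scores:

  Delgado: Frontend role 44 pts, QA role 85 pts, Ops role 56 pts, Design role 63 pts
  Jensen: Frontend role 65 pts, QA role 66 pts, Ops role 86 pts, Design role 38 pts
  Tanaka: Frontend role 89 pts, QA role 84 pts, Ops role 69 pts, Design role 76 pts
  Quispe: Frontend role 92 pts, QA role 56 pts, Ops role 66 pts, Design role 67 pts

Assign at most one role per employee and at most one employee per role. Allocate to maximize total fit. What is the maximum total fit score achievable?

Maximum total: 339 pts

Optimal: Delgado→QA role (85 pts), Jensen→Ops role (86 pts), Tanaka→Design role (76 pts), Quispe→Frontend role (92 pts) — total 85+86+76+92 = 339 pts.
Row-greedy (each employee in turn takes its best remaining role) gives 327 pts, worse by 12.
Next-best assignment: Delgado→QA role, Jensen→Ops role, Tanaka→Frontend role, Quispe→Design role = 327 pts.
Checked against all permutations: 339 pts is optimal.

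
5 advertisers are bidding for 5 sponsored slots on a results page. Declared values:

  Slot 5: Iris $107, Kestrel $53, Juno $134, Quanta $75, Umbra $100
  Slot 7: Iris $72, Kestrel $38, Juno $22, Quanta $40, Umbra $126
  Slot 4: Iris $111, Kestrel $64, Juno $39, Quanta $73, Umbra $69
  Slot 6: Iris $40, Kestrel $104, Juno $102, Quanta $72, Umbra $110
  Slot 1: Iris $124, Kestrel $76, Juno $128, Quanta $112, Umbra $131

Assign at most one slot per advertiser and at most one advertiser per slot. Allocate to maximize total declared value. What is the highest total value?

Optimal: Iris→Slot 4 ($111), Kestrel→Slot 6 ($104), Juno→Slot 5 ($134), Quanta→Slot 1 ($112), Umbra→Slot 7 ($126) — total 111+104+134+112+126 = $587.
Max-entry greedy (repeatedly take the single best remaining cell) gives $520, worse by 67.
Next-best assignment: Iris→Slot 1, Kestrel→Slot 6, Juno→Slot 5, Quanta→Slot 4, Umbra→Slot 7 = $561.
Swapping Umbra↔Quanta (Umbra→Slot 1 $131, Quanta→Slot 7 $40) loses 67.

Maximum total: $587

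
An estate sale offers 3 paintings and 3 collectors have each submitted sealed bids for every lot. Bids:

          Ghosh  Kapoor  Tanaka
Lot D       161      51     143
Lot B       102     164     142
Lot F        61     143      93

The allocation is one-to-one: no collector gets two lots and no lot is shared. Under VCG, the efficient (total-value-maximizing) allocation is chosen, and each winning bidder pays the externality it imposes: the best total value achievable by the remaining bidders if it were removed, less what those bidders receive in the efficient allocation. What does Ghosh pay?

Efficient allocation: Ghosh→Lot D ($161), Kapoor→Lot F ($143), Tanaka→Lot B ($142); total welfare W = $446.
Ghosh receives Lot D at value $161, so the others get W − 161 = $285.
Without Ghosh: best allocation of the remaining 2 bidders over all 3 lots is Kapoor→Lot B ($164), Tanaka→Lot D ($143), total $307.
VCG payment = (others' best without Ghosh) − (others' welfare with Ghosh) = 307 − 285 = $22.

Ghosh pays $22.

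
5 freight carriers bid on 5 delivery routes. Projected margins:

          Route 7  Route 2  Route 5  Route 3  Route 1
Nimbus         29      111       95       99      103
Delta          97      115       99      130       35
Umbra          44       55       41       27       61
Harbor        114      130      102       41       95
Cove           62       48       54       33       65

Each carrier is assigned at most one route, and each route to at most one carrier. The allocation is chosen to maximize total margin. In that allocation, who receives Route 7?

This is a one-to-one assignment (maximum-weight bipartite matching).
Optimal: Nimbus→Route 5 ($95k), Delta→Route 3 ($130k), Umbra→Route 1 ($61k), Harbor→Route 2 ($130k), Cove→Route 7 ($62k) — total 95+130+61+130+62 = $478k.
Column-greedy (each route in turn goes to its best remaining carrier) gives $418k, worse by 60.
Cove's own top route is Route 1 ($65k), but forcing Cove→Route 1 and reassigning the rest optimally gives only $464k — worse by 14.

Cove receives Route 7.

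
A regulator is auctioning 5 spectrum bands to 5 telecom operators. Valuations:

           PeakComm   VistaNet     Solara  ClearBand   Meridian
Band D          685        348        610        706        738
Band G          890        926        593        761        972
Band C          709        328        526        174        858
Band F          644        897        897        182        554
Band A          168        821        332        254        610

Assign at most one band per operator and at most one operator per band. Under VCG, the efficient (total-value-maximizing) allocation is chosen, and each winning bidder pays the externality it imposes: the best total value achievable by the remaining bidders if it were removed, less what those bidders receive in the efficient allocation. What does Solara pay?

Solara pays $76M.

Efficient allocation: PeakComm→Band G ($890M), VistaNet→Band A ($821M), Solara→Band F ($897M), ClearBand→Band D ($706M), Meridian→Band C ($858M); total welfare W = $4172M.
Solara receives Band F at value $897M, so the others get W − 897 = $3275M.
Without Solara: best allocation of the remaining 4 bidders over all 5 bands is PeakComm→Band G ($890M), VistaNet→Band F ($897M), ClearBand→Band D ($706M), Meridian→Band C ($858M), total $3351M.
VCG payment = (others' best without Solara) − (others' welfare with Solara) = 3351 − 3275 = $76M.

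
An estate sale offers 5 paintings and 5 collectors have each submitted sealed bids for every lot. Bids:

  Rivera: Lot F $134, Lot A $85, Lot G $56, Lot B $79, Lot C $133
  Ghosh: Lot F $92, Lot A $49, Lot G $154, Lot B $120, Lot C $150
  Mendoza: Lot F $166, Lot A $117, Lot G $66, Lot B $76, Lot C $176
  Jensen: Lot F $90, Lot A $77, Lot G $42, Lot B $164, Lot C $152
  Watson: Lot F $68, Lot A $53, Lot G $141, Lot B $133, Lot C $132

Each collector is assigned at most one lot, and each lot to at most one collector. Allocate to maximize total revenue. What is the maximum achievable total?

Optimal: Rivera→Lot F ($134), Ghosh→Lot C ($150), Mendoza→Lot A ($117), Jensen→Lot B ($164), Watson→Lot G ($141) — total 134+150+117+164+141 = $706.
Column-greedy (each lot in turn goes to its best remaining collector) gives $701, worse by 5.
Swapping Ghosh↔Mendoza (Ghosh→Lot A $49, Mendoza→Lot C $176) loses 42.
No other one-to-one assignment exceeds $706.

Maximum total: $706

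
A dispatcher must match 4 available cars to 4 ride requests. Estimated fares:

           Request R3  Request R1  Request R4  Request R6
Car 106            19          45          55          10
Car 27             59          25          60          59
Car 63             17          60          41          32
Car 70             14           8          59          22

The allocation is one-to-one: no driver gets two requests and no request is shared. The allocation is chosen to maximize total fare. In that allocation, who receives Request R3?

Car 106 receives Request R3.

Optimal: Car 106→Request R3 ($19), Car 27→Request R6 ($59), Car 63→Request R1 ($60), Car 70→Request R4 ($59) — total 19+59+60+59 = $197.
Row-greedy (each driver in turn takes its best remaining request) gives $196, worse by 1.
Swapping Car 106↔Car 63 (Car 106→Request R1 $45, Car 63→Request R3 $17) loses 17.
Car 106's own top request is Request R4 ($55), but forcing Car 106→Request R4 and reassigning the rest optimally gives only $196 — worse by 1.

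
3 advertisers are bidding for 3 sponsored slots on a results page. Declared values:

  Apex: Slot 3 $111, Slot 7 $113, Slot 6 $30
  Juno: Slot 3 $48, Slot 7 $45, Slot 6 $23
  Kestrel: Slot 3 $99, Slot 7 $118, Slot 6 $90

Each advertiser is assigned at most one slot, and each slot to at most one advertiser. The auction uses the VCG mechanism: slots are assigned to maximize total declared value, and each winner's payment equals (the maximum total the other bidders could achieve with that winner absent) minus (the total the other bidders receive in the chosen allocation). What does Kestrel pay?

Efficient allocation: Apex→Slot 3 ($111), Juno→Slot 6 ($23), Kestrel→Slot 7 ($118); total welfare W = $252.
Kestrel receives Slot 7 at value $118, so the others get W − 118 = $134.
Without Kestrel: best allocation of the remaining 2 bidders over all 3 slots is Apex→Slot 7 ($113), Juno→Slot 3 ($48), total $161.
VCG payment = (others' best without Kestrel) − (others' welfare with Kestrel) = 161 − 134 = $27.

Kestrel pays $27.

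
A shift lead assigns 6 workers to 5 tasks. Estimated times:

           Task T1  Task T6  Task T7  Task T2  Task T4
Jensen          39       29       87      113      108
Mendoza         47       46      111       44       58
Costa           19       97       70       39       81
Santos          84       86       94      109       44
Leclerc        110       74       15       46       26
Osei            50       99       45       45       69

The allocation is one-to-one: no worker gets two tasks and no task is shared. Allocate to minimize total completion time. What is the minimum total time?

Optimal: Costa→Task T1 (19 min), Jensen→Task T6 (29 min), Leclerc→Task T7 (15 min), Mendoza→Task T2 (44 min), Santos→Task T4 (44 min) — total 19+29+15+44+44 = 151 min.

Min total: 151 min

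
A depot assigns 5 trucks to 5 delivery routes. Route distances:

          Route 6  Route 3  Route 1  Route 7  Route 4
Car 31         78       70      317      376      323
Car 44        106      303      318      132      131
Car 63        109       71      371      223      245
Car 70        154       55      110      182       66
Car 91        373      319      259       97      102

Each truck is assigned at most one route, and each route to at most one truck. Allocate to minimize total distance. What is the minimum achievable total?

Min total: 487 km

Optimal: Car 31→Route 6 (78 km), Car 44→Route 4 (131 km), Car 63→Route 3 (71 km), Car 70→Route 1 (110 km), Car 91→Route 7 (97 km) — total 78+131+71+110+97 = 487 km.
Min-entry greedy (repeatedly take the single cheapest remaining cell) gives 732 km, worse by 245.
Next-best assignment: Car 31→Route 6, Car 44→Route 7, Car 63→Route 3, Car 70→Route 1, Car 91→Route 4 = 493 km.
Swapping Car 44↔Car 31 (Car 44→Route 6 106 km, Car 31→Route 4 323 km) adds 220.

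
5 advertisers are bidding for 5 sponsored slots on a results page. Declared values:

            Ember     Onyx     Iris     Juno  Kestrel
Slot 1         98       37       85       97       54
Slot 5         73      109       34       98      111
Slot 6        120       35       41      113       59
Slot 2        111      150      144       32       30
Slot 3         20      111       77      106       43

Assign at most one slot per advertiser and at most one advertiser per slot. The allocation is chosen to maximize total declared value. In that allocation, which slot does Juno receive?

Juno receives Slot 1.

Optimal: Ember→Slot 6 ($120), Onyx→Slot 3 ($111), Iris→Slot 2 ($144), Juno→Slot 1 ($97), Kestrel→Slot 5 ($111) — total 120+111+144+97+111 = $583.
Max-entry greedy (repeatedly take the single best remaining cell) gives $572, worse by 11.
Next-best assignment: Ember→Slot 1, Onyx→Slot 3, Iris→Slot 2, Juno→Slot 6, Kestrel→Slot 5 = $577.
Juno's own top slot is Slot 6 ($113), but forcing Juno→Slot 6 and reassigning the rest optimally gives only $577 — worse by 6.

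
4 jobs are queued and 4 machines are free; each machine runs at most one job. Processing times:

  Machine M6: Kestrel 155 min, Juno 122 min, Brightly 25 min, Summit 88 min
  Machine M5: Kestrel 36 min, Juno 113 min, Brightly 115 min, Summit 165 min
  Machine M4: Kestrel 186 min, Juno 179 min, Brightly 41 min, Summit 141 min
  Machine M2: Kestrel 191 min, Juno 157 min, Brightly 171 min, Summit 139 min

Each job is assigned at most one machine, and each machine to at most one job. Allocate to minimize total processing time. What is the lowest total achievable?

Minimum total: 322 min

This is the linear assignment problem.
Optimal: Kestrel→Machine M5 (36 min), Juno→Machine M2 (157 min), Brightly→Machine M4 (41 min), Summit→Machine M6 (88 min) — total 36+157+41+88 = 322 min.
Row-greedy (each job in turn takes its cheapest remaining machine) gives 338 min, worse by 16.
Checked against all permutations: 322 min is optimal.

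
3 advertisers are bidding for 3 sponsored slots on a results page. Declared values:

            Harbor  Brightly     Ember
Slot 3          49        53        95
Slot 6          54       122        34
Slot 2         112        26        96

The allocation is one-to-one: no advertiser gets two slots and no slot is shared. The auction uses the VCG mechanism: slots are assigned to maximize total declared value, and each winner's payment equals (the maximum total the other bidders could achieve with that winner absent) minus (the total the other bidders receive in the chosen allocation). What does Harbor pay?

Efficient allocation: Harbor→Slot 2 ($112), Brightly→Slot 6 ($122), Ember→Slot 3 ($95); total welfare W = $329.
Harbor receives Slot 2 at value $112, so the others get W − 112 = $217.
Without Harbor: best allocation of the remaining 2 bidders over all 3 slots is Brightly→Slot 6 ($122), Ember→Slot 2 ($96), total $218.
VCG payment = (others' best without Harbor) − (others' welfare with Harbor) = 218 − 217 = $1.

Harbor pays $1.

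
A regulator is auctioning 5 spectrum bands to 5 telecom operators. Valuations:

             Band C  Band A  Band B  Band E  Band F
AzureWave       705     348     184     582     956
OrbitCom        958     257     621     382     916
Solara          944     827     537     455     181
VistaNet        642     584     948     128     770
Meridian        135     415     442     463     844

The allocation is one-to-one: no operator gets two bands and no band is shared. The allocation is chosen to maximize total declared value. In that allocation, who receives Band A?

Optimal: AzureWave→Band E ($582M), OrbitCom→Band C ($958M), Solara→Band A ($827M), VistaNet→Band B ($948M), Meridian→Band F ($844M) — total 582+958+827+948+844 = $4159M.
Row-greedy (each operator in turn takes its best remaining band) gives $4152M, worse by 7.
Next-best assignment: AzureWave→Band F, OrbitCom→Band C, Solara→Band A, VistaNet→Band B, Meridian→Band E = $4152M.
Swapping OrbitCom↔VistaNet (OrbitCom→Band B $621M, VistaNet→Band C $642M) loses 643.
Solara's own top band is Band C ($944M), but forcing Solara→Band C and reassigning the rest optimally gives only $3805M — worse by 354.

Solara receives Band A.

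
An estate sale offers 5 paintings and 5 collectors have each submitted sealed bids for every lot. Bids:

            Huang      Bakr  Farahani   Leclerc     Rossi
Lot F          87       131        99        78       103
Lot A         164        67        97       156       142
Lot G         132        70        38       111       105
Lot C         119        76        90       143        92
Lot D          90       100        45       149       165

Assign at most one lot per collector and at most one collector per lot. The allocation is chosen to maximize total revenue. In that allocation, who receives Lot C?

Optimal: Huang→Lot G ($132), Bakr→Lot F ($131), Farahani→Lot C ($90), Leclerc→Lot A ($156), Rossi→Lot D ($165) — total 132+131+90+156+165 = $674.
Row-greedy (each collector in turn takes its best remaining lot) gives $639, worse by 35.
Checked against all permutations: $674 is optimal.
Farahani's own top lot is Lot F ($99), but forcing Farahani→Lot F and reassigning the rest optimally gives only $641 — worse by 33.

Farahani receives Lot C.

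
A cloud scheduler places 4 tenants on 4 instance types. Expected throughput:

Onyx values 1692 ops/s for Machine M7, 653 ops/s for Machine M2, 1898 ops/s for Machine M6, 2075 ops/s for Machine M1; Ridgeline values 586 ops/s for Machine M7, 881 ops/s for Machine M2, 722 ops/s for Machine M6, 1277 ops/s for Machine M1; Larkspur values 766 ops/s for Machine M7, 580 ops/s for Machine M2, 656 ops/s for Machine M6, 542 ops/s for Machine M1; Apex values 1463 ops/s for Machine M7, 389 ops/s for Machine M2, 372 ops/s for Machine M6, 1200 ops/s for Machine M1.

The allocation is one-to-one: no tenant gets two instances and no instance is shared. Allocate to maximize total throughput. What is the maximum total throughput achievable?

Treat this as an assignment problem: match each tenant to one instance.
Optimal: Onyx→Machine M6 (1898 ops/s), Ridgeline→Machine M1 (1277 ops/s), Larkspur→Machine M2 (580 ops/s), Apex→Machine M7 (1463 ops/s) — total 1898+1277+580+1463 = 5218 ops/s.
Row-greedy (each tenant in turn takes its best remaining instance) gives 4094 ops/s, worse by 1124.
Next-best assignment: Onyx→Machine M1, Ridgeline→Machine M2, Larkspur→Machine M6, Apex→Machine M7 = 5075 ops/s.
Swapping Larkspur↔Onyx (Larkspur→Machine M6 656 ops/s, Onyx→Machine M2 653 ops/s) loses 1169.
Every other assignment is strictly worse.

Maximum total: 5218 ops/s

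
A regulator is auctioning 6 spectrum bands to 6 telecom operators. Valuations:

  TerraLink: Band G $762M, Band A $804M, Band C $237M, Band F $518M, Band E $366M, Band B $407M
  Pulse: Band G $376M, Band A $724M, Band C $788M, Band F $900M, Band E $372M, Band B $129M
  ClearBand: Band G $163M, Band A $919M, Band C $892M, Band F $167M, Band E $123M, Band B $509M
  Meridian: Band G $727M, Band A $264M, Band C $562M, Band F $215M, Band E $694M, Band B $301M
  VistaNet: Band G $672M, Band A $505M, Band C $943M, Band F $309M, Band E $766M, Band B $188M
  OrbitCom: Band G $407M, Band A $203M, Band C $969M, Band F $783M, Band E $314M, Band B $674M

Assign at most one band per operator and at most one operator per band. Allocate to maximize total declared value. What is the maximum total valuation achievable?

Maximum total: $4892M

Treat this as an assignment problem: match each operator to one band.
Optimal: TerraLink→Band G ($762M), Pulse→Band F ($900M), ClearBand→Band A ($919M), Meridian→Band E ($694M), VistaNet→Band C ($943M), OrbitCom→Band B ($674M) — total 762+900+919+694+943+674 = $4892M.
Column-greedy (each band in turn goes to its best remaining operator) gives $4617M, worse by 275.
Swapping ClearBand↔OrbitCom (ClearBand→Band B $509M, OrbitCom→Band A $203M) loses 881.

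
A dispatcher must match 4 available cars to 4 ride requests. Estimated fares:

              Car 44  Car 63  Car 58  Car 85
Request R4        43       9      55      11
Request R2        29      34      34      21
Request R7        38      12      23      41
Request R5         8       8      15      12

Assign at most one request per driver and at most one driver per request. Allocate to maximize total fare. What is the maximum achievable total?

This is the linear assignment problem.
Optimal: Car 44→Request R7 ($38), Car 63→Request R2 ($34), Car 58→Request R4 ($55), Car 85→Request R5 ($12) — total 38+34+55+12 = $139.
Max-entry greedy (repeatedly take the single best remaining cell) gives $138, worse by 1.
Checked against all permutations: $139 is optimal.

Maximum total: $139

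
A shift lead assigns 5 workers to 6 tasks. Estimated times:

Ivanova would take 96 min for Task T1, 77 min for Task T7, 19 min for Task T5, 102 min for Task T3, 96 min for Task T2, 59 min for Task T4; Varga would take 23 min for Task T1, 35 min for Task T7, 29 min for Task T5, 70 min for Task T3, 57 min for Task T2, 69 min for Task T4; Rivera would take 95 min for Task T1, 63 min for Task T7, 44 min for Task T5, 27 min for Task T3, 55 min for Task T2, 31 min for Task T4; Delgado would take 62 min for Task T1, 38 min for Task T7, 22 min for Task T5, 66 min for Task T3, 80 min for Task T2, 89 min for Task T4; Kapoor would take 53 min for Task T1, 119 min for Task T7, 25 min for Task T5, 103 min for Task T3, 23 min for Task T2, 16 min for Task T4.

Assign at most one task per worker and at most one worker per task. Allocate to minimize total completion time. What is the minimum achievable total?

Optimal: Ivanova→Task T5 (19 min), Varga→Task T1 (23 min), Rivera→Task T3 (27 min), Delgado→Task T7 (38 min), Kapoor→Task T4 (16 min) — total 19+23+27+38+16 = 123 min.
Column-greedy (each task in turn goes to its cheapest remaining worker) gives 130 min, worse by 7.
Next-best assignment: Ivanova→Task T5, Varga→Task T1, Rivera→Task T3, Delgado→Task T7, Kapoor→Task T2 = 130 min.
Swapping Delgado↔Ivanova (Delgado→Task T5 22 min, Ivanova→Task T7 77 min) adds 42.
No other one-to-one assignment undercuts 123 min.

Minimum total: 123 min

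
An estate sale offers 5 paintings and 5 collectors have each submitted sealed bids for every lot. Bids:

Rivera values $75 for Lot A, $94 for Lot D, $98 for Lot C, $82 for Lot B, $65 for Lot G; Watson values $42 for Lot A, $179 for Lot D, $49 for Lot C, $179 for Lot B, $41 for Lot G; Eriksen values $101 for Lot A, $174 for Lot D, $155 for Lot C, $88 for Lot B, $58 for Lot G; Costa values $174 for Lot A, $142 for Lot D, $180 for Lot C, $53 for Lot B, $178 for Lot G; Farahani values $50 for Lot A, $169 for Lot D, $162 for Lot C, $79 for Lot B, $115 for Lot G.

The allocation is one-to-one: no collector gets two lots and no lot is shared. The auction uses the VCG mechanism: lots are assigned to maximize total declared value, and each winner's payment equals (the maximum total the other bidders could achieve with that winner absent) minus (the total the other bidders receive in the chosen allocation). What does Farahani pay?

Efficient allocation: Rivera→Lot A ($75), Watson→Lot B ($179), Eriksen→Lot D ($174), Costa→Lot G ($178), Farahani→Lot C ($162); total welfare W = $768.
Farahani receives Lot C at value $162, so the others get W − 162 = $606.
Without Farahani: best allocation of the remaining 4 bidders over all 5 lots is Rivera→Lot C ($98), Watson→Lot B ($179), Eriksen→Lot D ($174), Costa→Lot G ($178), total $629.
VCG payment = (others' best without Farahani) − (others' welfare with Farahani) = 629 − 606 = $23.

Farahani pays $23.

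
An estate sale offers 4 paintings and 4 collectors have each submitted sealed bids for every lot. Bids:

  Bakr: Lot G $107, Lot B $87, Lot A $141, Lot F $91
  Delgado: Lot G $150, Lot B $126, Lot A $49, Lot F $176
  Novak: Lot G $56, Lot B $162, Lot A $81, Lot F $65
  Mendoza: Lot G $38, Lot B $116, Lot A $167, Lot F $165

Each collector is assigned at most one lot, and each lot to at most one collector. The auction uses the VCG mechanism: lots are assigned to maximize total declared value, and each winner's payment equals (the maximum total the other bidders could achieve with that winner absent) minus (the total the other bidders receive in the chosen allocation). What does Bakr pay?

Efficient allocation: Bakr→Lot A ($141), Delgado→Lot G ($150), Novak→Lot B ($162), Mendoza→Lot F ($165); total welfare W = $618.
Bakr receives Lot A at value $141, so the others get W − 141 = $477.
Without Bakr: best allocation of the remaining 3 bidders over all 4 lots is Delgado→Lot F ($176), Novak→Lot B ($162), Mendoza→Lot A ($167), total $505.
VCG payment = (others' best without Bakr) − (others' welfare with Bakr) = 505 − 477 = $28.

Bakr pays $28.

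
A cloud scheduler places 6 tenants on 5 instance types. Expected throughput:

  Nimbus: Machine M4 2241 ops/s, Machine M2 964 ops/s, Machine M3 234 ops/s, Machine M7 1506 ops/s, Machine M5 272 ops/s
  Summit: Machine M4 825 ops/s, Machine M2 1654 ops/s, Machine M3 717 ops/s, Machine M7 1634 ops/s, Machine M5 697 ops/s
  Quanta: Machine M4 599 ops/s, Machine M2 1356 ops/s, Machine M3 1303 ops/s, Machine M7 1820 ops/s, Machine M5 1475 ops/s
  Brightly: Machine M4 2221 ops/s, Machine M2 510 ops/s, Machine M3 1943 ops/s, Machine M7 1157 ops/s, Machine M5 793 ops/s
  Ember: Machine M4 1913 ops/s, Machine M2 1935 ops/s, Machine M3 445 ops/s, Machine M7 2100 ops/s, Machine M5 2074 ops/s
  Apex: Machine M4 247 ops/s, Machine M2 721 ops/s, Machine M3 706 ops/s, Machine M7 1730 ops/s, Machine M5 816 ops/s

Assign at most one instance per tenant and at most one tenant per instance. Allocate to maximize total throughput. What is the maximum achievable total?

Optimal: Nimbus→Machine M4 (2241 ops/s), Summit→Machine M2 (1654 ops/s), Brightly→Machine M3 (1943 ops/s), Quanta→Machine M7 (1820 ops/s), Ember→Machine M5 (2074 ops/s) — total 2241+1654+1943+1820+2074 = 9732 ops/s.
Column-greedy (each instance in turn goes to its best remaining tenant) gives 8755 ops/s, worse by 977.

Maximum total: 9732 ops/s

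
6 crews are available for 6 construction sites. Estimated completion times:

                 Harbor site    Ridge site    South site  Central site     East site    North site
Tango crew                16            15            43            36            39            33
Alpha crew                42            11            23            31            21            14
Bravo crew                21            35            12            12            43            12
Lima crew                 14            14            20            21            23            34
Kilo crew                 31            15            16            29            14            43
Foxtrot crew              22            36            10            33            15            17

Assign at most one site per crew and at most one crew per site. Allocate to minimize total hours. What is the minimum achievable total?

Minimum total: 79 hours

Optimal: Tango crew→Ridge site (15 hours), Alpha crew→North site (14 hours), Bravo crew→Central site (12 hours), Lima crew→Harbor site (14 hours), Kilo crew→East site (14 hours), Foxtrot crew→South site (10 hours) — total 15+14+12+14+14+10 = 79 hours.
Row-greedy (each crew in turn takes its cheapest remaining site) gives 102 hours, worse by 23.
Next-best assignment: Tango crew→Harbor site, Alpha crew→North site, Bravo crew→Central site, Lima crew→Ridge site, Kilo crew→East site, Foxtrot crew→South site = 80 hours.
Swapping Bravo crew↔Lima crew (Bravo crew→Harbor site 21 hours, Lima crew→Central site 21 hours) adds 16.
Checked against all permutations: 79 hours is optimal.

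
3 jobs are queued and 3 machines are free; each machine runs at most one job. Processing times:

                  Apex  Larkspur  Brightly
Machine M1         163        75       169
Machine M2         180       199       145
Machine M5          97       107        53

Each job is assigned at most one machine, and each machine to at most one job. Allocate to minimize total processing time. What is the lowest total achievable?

Minimum total: 308 min

Optimal: Apex→Machine M2 (180 min), Larkspur→Machine M1 (75 min), Brightly→Machine M5 (53 min) — total 180+75+53 = 308 min.
Column-greedy (each machine in turn goes to its cheapest remaining job) gives 317 min, worse by 9.
Swapping Larkspur↔Brightly (Larkspur→Machine M5 107 min, Brightly→Machine M1 169 min) adds 148.
Checked against all permutations: 308 min is optimal.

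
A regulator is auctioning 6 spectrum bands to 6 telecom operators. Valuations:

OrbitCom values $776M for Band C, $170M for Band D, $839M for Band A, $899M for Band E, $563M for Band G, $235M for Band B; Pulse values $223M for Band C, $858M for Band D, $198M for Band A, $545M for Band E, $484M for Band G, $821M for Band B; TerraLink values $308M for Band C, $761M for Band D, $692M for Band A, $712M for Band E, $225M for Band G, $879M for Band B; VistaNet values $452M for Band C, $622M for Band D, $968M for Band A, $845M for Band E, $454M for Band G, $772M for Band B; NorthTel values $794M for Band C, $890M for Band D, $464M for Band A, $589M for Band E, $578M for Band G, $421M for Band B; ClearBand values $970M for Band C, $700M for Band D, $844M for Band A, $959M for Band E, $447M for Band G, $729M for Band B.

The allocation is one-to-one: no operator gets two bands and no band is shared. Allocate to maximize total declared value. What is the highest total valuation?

Maximum total: $5152M

Optimal: OrbitCom→Band E ($899M), Pulse→Band D ($858M), TerraLink→Band B ($879M), VistaNet→Band A ($968M), NorthTel→Band G ($578M), ClearBand→Band C ($970M) — total 899+858+879+968+578+970 = $5152M.
Column-greedy (each band in turn goes to its best remaining operator) gives $5090M, worse by 62.
Next-best assignment: OrbitCom→Band E, Pulse→Band G, TerraLink→Band B, VistaNet→Band A, NorthTel→Band D, ClearBand→Band C = $5090M.
Swapping Pulse↔ClearBand (Pulse→Band C $223M, ClearBand→Band D $700M) loses 905.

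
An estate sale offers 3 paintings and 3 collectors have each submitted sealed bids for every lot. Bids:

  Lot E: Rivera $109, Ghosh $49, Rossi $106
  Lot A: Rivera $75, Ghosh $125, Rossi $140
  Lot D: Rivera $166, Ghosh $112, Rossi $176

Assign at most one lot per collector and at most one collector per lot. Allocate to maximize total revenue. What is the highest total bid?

Maximum total: $410

Treat this as an assignment problem: match each collector to one lot.
Optimal: Rivera→Lot E ($109), Ghosh→Lot A ($125), Rossi→Lot D ($176) — total 109+125+176 = $410.
Row-greedy (each collector in turn takes its best remaining lot) gives $397, worse by 13.
Swapping Rivera↔Rossi (Rivera→Lot D $166, Rossi→Lot E $106) loses 13.
Checked against all permutations: $410 is optimal.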